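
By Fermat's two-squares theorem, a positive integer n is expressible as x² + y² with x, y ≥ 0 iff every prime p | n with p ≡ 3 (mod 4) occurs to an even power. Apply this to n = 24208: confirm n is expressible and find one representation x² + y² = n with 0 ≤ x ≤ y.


Step 1: Factor n = 24208 = 2^4 · 17 · 89.
Step 2: Check the mod-4 condition on each prime factor: 2 = 2 (special); 17 ≡ 1 (mod 4), exponent 1; 89 ≡ 1 (mod 4), exponent 1.
All primes ≡ 3 (mod 4) appear to even exponent (or don't appear), so by the two-squares theorem n IS expressible as a sum of two squares.
Step 3: Build a representation. Group n = k² · m with k = 4 and m = 17 · 89 = 1513 (a product of primes ≡ 1 (mod 4)); a representation of m scales to one of n via (k·x)² + (k·y)² = k²(x² + y²). Each prime p ≡ 1 (mod 4) is itself a sum of two squares; find a² by testing p − a² for a perfect square:
  17: 17 − 1² = 16 = 4² ⇒ 17 = 1² + 4².
  89: 89 − 1² = 88, 89 − 2² = 85, 89 − 3² = 80, 89 − 4² = 73, 89 − 5² = 64 = 8² ⇒ 89 = 5² + 8².
  Combine using the Brahmagupta–Fibonacci identity (a² + b²)(c² + d²) = (ac − bd)² + (ad + bc)² = (ac + bd)² + (ad − bc)²:
  17 · 89 = 1513: from (1² + 4²)(5² + 8²), take (1·5 − 4·8, 1·8 + 4·5) = (5 − 32, 8 + 20) = (-27, 28); dropping signs (only squares matter) gives (27, 28); check 27² + 28² = 729 + 784 = 1513 ✓.
  Scale by k = 4: (4·27, 4·28) = (108, 112).
Step 4: Order so x ≤ y and verify: 108² + 112² = 11664 + 12544 = 24208 = n. ✓

n = 24208 = 108² + 112² (one valid representation with x ≤ y).


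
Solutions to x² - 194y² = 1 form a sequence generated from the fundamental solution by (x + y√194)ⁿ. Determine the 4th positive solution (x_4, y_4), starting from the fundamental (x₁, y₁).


Step 1: Find the fundamental solution (x₁, y₁) of x² - 194y² = 1.
  Expand √194 as a continued fraction. a₀ = ⌊√194⌋ = 13; iterate m_{k+1} = d_k·a_k − m_k, d_{k+1} = (194 − m_{k+1}²)/d_k, a_{k+1} = ⌊(a₀ + m_{k+1})/d_{k+1}⌋ (starting m₀ = 0, d₀ = 1), with convergents p_k = a_k·p_{k-1} + p_{k-2}, q_k = a_k·q_{k-1} + q_{k-2} (p₋₁ = 1, q₋₁ = 0):
  k = 0: a₀ = 13; p₀/q₀ = 13/1; p₀² − 194·q₀² = 169 − 194 = -25.
  k = 1: m = 13, d = 25, a = ⌊(13 + 13)/25⌋ = 1; p/q = (1·13 + 1)/(1·1 + 0) = 14/1; p² − 194·q² = 196 − 194 = 2.
  k = 2: m = 12, d = 2, a = ⌊(13 + 12)/2⌋ = 12; p/q = (12·14 + 13)/(12·1 + 1) = 181/13; p² − 194·q² = 32761 − 32786 = -25.
  k = 3: m = 12, d = 25, a = ⌊(13 + 12)/25⌋ = 1; p/q = (1·181 + 14)/(1·13 + 1) = 195/14; p² − 194·q² = 38025 − 38024 = 1.
  The first convergent with p² − 194·q² = 1 gives the fundamental solution (x₁, y₁) = (195, 14).
Step 2: Apply the recurrence (x_{n+1}, y_{n+1}) = (x₁x_n + 194y₁y_n, x₁y_n + y₁x_n) repeatedly.
  From (x_1, y_1) = (195, 14): x_2 = 195·195 + 194·14·14 = 76049; y_2 = 195·14 + 14·195 = 5460.
  From (x_2, y_2) = (76049, 5460): x_3 = 195·76049 + 194·14·5460 = 29658915; y_3 = 195·5460 + 14·76049 = 2129386.
  From (x_3, y_3) = (29658915, 2129386): x_4 = 195·29658915 + 194·14·2129386 = 11566900801; y_4 = 195·2129386 + 14·29658915 = 830455080.
Step 3: Verify x_4² - 194·y_4² = 133793194140174441601 - 133793194140174441600 = 1 (should be 1). ✓

(x_1, y_1) = (195, 14); (x_4, y_4) = (11566900801, 830455080).


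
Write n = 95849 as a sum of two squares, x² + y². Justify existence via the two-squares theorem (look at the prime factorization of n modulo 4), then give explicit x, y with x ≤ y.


Step 1: Factor n = 95849 = 13 · 73 · 101.
Step 2: Check the mod-4 condition on each prime factor: 13 ≡ 1 (mod 4), exponent 1; 73 ≡ 1 (mod 4), exponent 1; 101 ≡ 1 (mod 4), exponent 1.
All primes ≡ 3 (mod 4) appear to even exponent (or don't appear), so by the two-squares theorem n IS expressible as a sum of two squares.
Step 3: Build a representation. Here n = 13 · 73 · 101 is a product of primes ≡ 1 (mod 4). Each prime p ≡ 1 (mod 4) is itself a sum of two squares; find a² by testing p − a² for a perfect square:
  13: 13 − 1² = 12, 13 − 2² = 9 = 3² ⇒ 13 = 2² + 3².
  73: 73 − 1² = 72, 73 − 2² = 69, 73 − 3² = 64 = 8² ⇒ 73 = 3² + 8².
  101: 101 − 1² = 100 = 10² ⇒ 101 = 1² + 10².
  Combine using the Brahmagupta–Fibonacci identity (a² + b²)(c² + d²) = (ac − bd)² + (ad + bc)² = (ac + bd)² + (ad − bc)²:
  13 · 73 = 949: from (2² + 3²)(3² + 8²), take (2·3 − 3·8, 2·8 + 3·3) = (6 − 24, 16 + 9) = (-18, 25); dropping signs (only squares matter) gives (18, 25); check 18² + 25² = 324 + 625 = 949 ✓.
  949 · 101 = 95849: from (18² + 25²)(1² + 10²), take (18·1 − 25·10, 18·10 + 25·1) = (18 − 250, 180 + 25) = (-232, 205); dropping signs (only squares matter) gives (232, 205); check 232² + 205² = 53824 + 42025 = 95849 ✓.
Step 4: Order so x ≤ y and verify: 205² + 232² = 42025 + 53824 = 95849 = n. ✓

n = 95849 = 205² + 232² (one valid representation with x ≤ y).


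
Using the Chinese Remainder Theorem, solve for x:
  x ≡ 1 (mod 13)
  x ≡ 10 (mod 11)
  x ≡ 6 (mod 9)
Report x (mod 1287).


Moduli 13, 11, 9 are pairwise coprime; by CRT there is a unique solution modulo M = 13 · 11 · 9 = 1287.
Solve pairwise, accumulating the modulus:
  Start with x ≡ 1 (mod 13).
  Combine with x ≡ 10 (mod 11): since gcd(13, 11) = 1, we get a unique residue mod 143.
    Write x = 1 + 13·t and substitute into x ≡ 10 (mod 11): 13·t ≡ 10 − 1 = 9 (mod 11).
    Reduce coefficients mod 11: 2·t ≡ 9 (mod 11).
    The inverse of 2 mod 11 is 6 (since 2·6 = 12 = 1·11 + 1), so t ≡ 6·9 = 54 ≡ 10 (mod 11).
    Then x = 1 + 13·10 = 131, valid modulo lcm(13, 11) = 143: x ≡ 131 (mod 143).
  Combine with x ≡ 6 (mod 9): since gcd(143, 9) = 1, we get a unique residue mod 1287.
    Write x = 131 + 143·t and substitute into x ≡ 6 (mod 9): 143·t ≡ 6 − 131 = -125 (mod 9).
    Reduce coefficients mod 9: 8·t ≡ 1 (mod 9).
    The inverse of 8 mod 9 is 8 (since 8·8 = 64 = 7·9 + 1), so t ≡ 8·1 = 8 ≡ 8 (mod 9).
    Then x = 131 + 143·8 = 1275, valid modulo lcm(143, 9) = 1287: x ≡ 1275 (mod 1287).
Verify: 1275 mod 13 = 1 ✓, 1275 mod 11 = 10 ✓, 1275 mod 9 = 6 ✓.

x ≡ 1275 (mod 1287).


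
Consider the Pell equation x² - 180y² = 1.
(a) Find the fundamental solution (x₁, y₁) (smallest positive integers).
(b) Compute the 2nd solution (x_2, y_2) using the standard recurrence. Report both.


Step 1: Find the fundamental solution (x₁, y₁) of x² - 180y² = 1.
  Expand √180 as a continued fraction. a₀ = ⌊√180⌋ = 13; iterate m_{k+1} = d_k·a_k − m_k, d_{k+1} = (180 − m_{k+1}²)/d_k, a_{k+1} = ⌊(a₀ + m_{k+1})/d_{k+1}⌋ (starting m₀ = 0, d₀ = 1), with convergents p_k = a_k·p_{k-1} + p_{k-2}, q_k = a_k·q_{k-1} + q_{k-2} (p₋₁ = 1, q₋₁ = 0):
  k = 0: a₀ = 13; p₀/q₀ = 13/1; p₀² − 180·q₀² = 169 − 180 = -11.
  k = 1: m = 13, d = 11, a = ⌊(13 + 13)/11⌋ = 2; p/q = (2·13 + 1)/(2·1 + 0) = 27/2; p² − 180·q² = 729 − 720 = 9.
  k = 2: m = 9, d = 9, a = ⌊(13 + 9)/9⌋ = 2; p/q = (2·27 + 13)/(2·2 + 1) = 67/5; p² − 180·q² = 4489 − 4500 = -11.
  k = 3: m = 9, d = 11, a = ⌊(13 + 9)/11⌋ = 2; p/q = (2·67 + 27)/(2·5 + 2) = 161/12; p² − 180·q² = 25921 − 25920 = 1.
  The first convergent with p² − 180·q² = 1 gives the fundamental solution (x₁, y₁) = (161, 12).
Step 2: Apply the recurrence (x_{n+1}, y_{n+1}) = (x₁x_n + 180y₁y_n, x₁y_n + y₁x_n) repeatedly.
  From (x_1, y_1) = (161, 12): x_2 = 161·161 + 180·12·12 = 51841; y_2 = 161·12 + 12·161 = 3864.
Step 3: Verify x_2² - 180·y_2² = 2687489281 - 2687489280 = 1 (should be 1). ✓

(x_1, y_1) = (161, 12); (x_2, y_2) = (51841, 3864).


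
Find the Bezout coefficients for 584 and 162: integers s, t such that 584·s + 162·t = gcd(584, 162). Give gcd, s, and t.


Euclidean algorithm on (584, 162) — divide until remainder is 0:
  584 = 3 · 162 + 98
  162 = 1 · 98 + 64
  98 = 1 · 64 + 34
  64 = 1 · 34 + 30
  34 = 1 · 30 + 4
  30 = 7 · 4 + 2
  4 = 2 · 2 + 0
gcd(584, 162) = 2.
Track Bezout coefficients alongside the remainders: start with r₀ = 584 = a·1 + b·0 (s = 1, t = 0) and r₁ = 162 = a·0 + b·1 (s = 0, t = 1); each new remainder r_{k+1} = r_{k-1} − q_k·r_k inherits s_{k+1} = s_{k-1} − q_k·s_k, t_{k+1} = t_{k-1} − q_k·t_k, so r_k = a·s_k + b·t_k at every step:
  q = 3: r = 98, s = 1 − 3·0 = 1, t = 0 − 3·1 = -3  (check: 584·1 + 162·(-3) = 98)
  q = 1: r = 64, s = 0 − 1·1 = -1, t = 1 − 1·(-3) = 4  (check: 584·(-1) + 162·4 = 64)
  q = 1: r = 34, s = 1 − 1·(-1) = 2, t = -3 − 1·4 = -7  (check: 584·2 + 162·(-7) = 34)
  q = 1: r = 30, s = -1 − 1·2 = -3, t = 4 − 1·(-7) = 11  (check: 584·(-3) + 162·11 = 30)
  q = 1: r = 4, s = 2 − 1·(-3) = 5, t = -7 − 1·11 = -18  (check: 584·5 + 162·(-18) = 4)
  q = 7: r = 2, s = -3 − 7·5 = -38, t = 11 − 7·(-18) = 137  (check: 584·(-38) + 162·137 = 2)
The row with r = 2 (the gcd) gives the Bezout coefficients s = -38, t = 137.
Result: 584 · (-38) + 162 · (137) = 2.

gcd(584, 162) = 2; s = -38, t = 137 (check: 584·(-38) + 162·137 = 2).


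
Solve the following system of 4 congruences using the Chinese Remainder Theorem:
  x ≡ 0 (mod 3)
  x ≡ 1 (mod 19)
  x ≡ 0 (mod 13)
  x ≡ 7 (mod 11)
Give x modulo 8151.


Product of moduli M = 3 · 19 · 13 · 11 = 8151.
Merge one congruence at a time:
  Start: x ≡ 0 (mod 3).
  Combine with x ≡ 1 (mod 19); new modulus lcm = 57.
    Write x = 0 + 3·t and substitute into x ≡ 1 (mod 19): 3·t ≡ 1 − 0 = 1 (mod 19).
    The inverse of 3 mod 19 is 13 (since 3·13 = 39 = 2·19 + 1), so t ≡ 13·1 = 13 ≡ 13 (mod 19).
    Then x = 0 + 3·13 = 39, valid modulo lcm(3, 19) = 57: x ≡ 39 (mod 57).
  Combine with x ≡ 0 (mod 13); new modulus lcm = 741.
    Write x = 39 + 57·t and substitute into x ≡ 0 (mod 13): 57·t ≡ 0 − 39 = -39 (mod 13).
    Reduce coefficients mod 13: 5·t ≡ 0 (mod 13).
    The inverse of 5 mod 13 is 8 (since 5·8 = 40 = 3·13 + 1), so t ≡ 8·0 = 0 ≡ 0 (mod 13).
    Then x = 39 + 57·0 = 39, valid modulo lcm(57, 13) = 741: x ≡ 39 (mod 741).
  Combine with x ≡ 7 (mod 11); new modulus lcm = 8151.
    Write x = 39 + 741·t and substitute into x ≡ 7 (mod 11): 741·t ≡ 7 − 39 = -32 (mod 11).
    Reduce coefficients mod 11: 4·t ≡ 1 (mod 11).
    The inverse of 4 mod 11 is 3 (since 4·3 = 12 = 1·11 + 1), so t ≡ 3·1 = 3 ≡ 3 (mod 11).
    Then x = 39 + 741·3 = 2262, valid modulo lcm(741, 11) = 8151: x ≡ 2262 (mod 8151).
Verify against each original: 2262 mod 3 = 0, 2262 mod 19 = 1, 2262 mod 13 = 0, 2262 mod 11 = 7.

x ≡ 2262 (mod 8151).


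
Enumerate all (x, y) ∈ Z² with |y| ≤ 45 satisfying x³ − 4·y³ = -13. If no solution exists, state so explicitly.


The equation is x³ - 4y³ = -13. For fixed y, x³ = 4·y³ − 13, so a solution requires the RHS to be a perfect cube.
Strategy: iterate y from -45 to 45, compute RHS = 4·y³ − 13, and check whether it is a (positive or negative) perfect cube.
Check small values of y:
  y = 0: RHS = -13 is not a perfect cube.
  y = 1: RHS = -9 is not a perfect cube.
  y = -1: RHS = -17 is not a perfect cube.
  y = 2: RHS = 19 is not a perfect cube.
  y = -2: RHS = -45 is not a perfect cube.
  y = 3: RHS = 95 is not a perfect cube.
  y = -3: RHS = -121 is not a perfect cube.
Continuing the search up to |y| = 45 finds no solutions either.
No (x, y) in the scanned range satisfies the equation.

No integer solutions with |y| ≤ 45.


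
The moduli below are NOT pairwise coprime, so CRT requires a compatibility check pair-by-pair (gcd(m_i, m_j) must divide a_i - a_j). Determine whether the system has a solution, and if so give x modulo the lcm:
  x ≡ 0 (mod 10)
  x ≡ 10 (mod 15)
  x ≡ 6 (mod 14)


Moduli 10, 15, 14 are not pairwise coprime, so CRT works modulo lcm(m_i) when all pairwise compatibility conditions hold.
Pairwise compatibility: gcd(m_i, m_j) must divide a_i - a_j for every pair.
Merge one congruence at a time:
  Start: x ≡ 0 (mod 10).
  Combine with x ≡ 10 (mod 15): gcd(10, 15) = 5; 10 - 0 = 10, which IS divisible by 5, so compatible.
    Write x = 0 + 10·t and substitute into x ≡ 10 (mod 15): 10·t ≡ 10 − 0 = 10 (mod 15).
    Divide the congruence (and modulus) by g = 5: 2·t ≡ 2 (mod 3).
    The inverse of 2 mod 3 is 2 (since 2·2 = 4 = 1·3 + 1), so t ≡ 2·2 = 4 ≡ 1 (mod 3).
    Then x = 0 + 10·1 = 10, valid modulo lcm(10, 15) = 30: x ≡ 10 (mod 30).
  Combine with x ≡ 6 (mod 14): gcd(30, 14) = 2; 6 - 10 = -4, which IS divisible by 2, so compatible.
    Write x = 10 + 30·t and substitute into x ≡ 6 (mod 14): 30·t ≡ 6 − 10 = -4 (mod 14).
    Divide the congruence (and modulus) by g = 2: 15·t ≡ -2 (mod 7).
    Reduce coefficients mod 7: 1·t ≡ 5 (mod 7).
    So t ≡ 5 (mod 7).
    Then x = 10 + 30·5 = 160, valid modulo lcm(30, 14) = 210: x ≡ 160 (mod 210).
Verify: 160 mod 10 = 0, 160 mod 15 = 10, 160 mod 14 = 6.

x ≡ 160 (mod 210).


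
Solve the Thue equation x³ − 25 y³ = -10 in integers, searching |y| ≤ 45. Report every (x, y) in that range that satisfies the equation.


The equation is x³ - 25y³ = -10. For fixed y, x³ = 25·y³ − 10, so a solution requires the RHS to be a perfect cube.
Strategy: iterate y from -45 to 45, compute RHS = 25·y³ − 10, and check whether it is a (positive or negative) perfect cube.
Check small values of y:
  y = 0: RHS = -10 is not a perfect cube.
  y = 1: RHS = 15 is not a perfect cube.
  y = -1: RHS = -35 is not a perfect cube.
  y = 2: RHS = 190 is not a perfect cube.
  y = -2: RHS = -210 is not a perfect cube.
  y = 3: RHS = 665 is not a perfect cube.
  y = -3: RHS = -685 is not a perfect cube.
Continuing the search up to |y| = 45 finds no solutions either.
No (x, y) in the scanned range satisfies the equation.

No integer solutions with |y| ≤ 45.


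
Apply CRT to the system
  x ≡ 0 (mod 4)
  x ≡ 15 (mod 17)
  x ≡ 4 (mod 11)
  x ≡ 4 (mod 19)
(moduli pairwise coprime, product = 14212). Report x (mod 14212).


Product of moduli M = 4 · 17 · 11 · 19 = 14212.
Merge one congruence at a time:
  Start: x ≡ 0 (mod 4).
  Combine with x ≡ 15 (mod 17); new modulus lcm = 68.
    Write x = 0 + 4·t and substitute into x ≡ 15 (mod 17): 4·t ≡ 15 − 0 = 15 (mod 17).
    The inverse of 4 mod 17 is 13 (since 4·13 = 52 = 3·17 + 1), so t ≡ 13·15 = 195 ≡ 8 (mod 17).
    Then x = 0 + 4·8 = 32, valid modulo lcm(4, 17) = 68: x ≡ 32 (mod 68).
  Combine with x ≡ 4 (mod 11); new modulus lcm = 748.
    Write x = 32 + 68·t and substitute into x ≡ 4 (mod 11): 68·t ≡ 4 − 32 = -28 (mod 11).
    Reduce coefficients mod 11: 2·t ≡ 5 (mod 11).
    The inverse of 2 mod 11 is 6 (since 2·6 = 12 = 1·11 + 1), so t ≡ 6·5 = 30 ≡ 8 (mod 11).
    Then x = 32 + 68·8 = 576, valid modulo lcm(68, 11) = 748: x ≡ 576 (mod 748).
  Combine with x ≡ 4 (mod 19); new modulus lcm = 14212.
    Write x = 576 + 748·t and substitute into x ≡ 4 (mod 19): 748·t ≡ 4 − 576 = -572 (mod 19).
    Reduce coefficients mod 19: 7·t ≡ 17 (mod 19).
    The inverse of 7 mod 19 is 11 (since 7·11 = 77 = 4·19 + 1), so t ≡ 11·17 = 187 ≡ 16 (mod 19).
    Then x = 576 + 748·16 = 12544, valid modulo lcm(748, 19) = 14212: x ≡ 12544 (mod 14212).
Verify against each original: 12544 mod 4 = 0, 12544 mod 17 = 15, 12544 mod 11 = 4, 12544 mod 19 = 4.

x ≡ 12544 (mod 14212).


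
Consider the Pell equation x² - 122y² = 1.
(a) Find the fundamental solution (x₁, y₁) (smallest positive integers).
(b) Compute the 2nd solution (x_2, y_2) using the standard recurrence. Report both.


Step 1: Find the fundamental solution (x₁, y₁) of x² - 122y² = 1.
  Expand √122 as a continued fraction. a₀ = ⌊√122⌋ = 11; iterate m_{k+1} = d_k·a_k − m_k, d_{k+1} = (122 − m_{k+1}²)/d_k, a_{k+1} = ⌊(a₀ + m_{k+1})/d_{k+1}⌋ (starting m₀ = 0, d₀ = 1), with convergents p_k = a_k·p_{k-1} + p_{k-2}, q_k = a_k·q_{k-1} + q_{k-2} (p₋₁ = 1, q₋₁ = 0):
  k = 0: a₀ = 11; p₀/q₀ = 11/1; p₀² − 122·q₀² = 121 − 122 = -1.
  k = 1: m = 11, d = 1, a = ⌊(11 + 11)/1⌋ = 22; p/q = (22·11 + 1)/(22·1 + 0) = 243/22; p² − 122·q² = 59049 − 59048 = 1.
  The first convergent with p² − 122·q² = 1 gives the fundamental solution (x₁, y₁) = (243, 22).
Step 2: Apply the recurrence (x_{n+1}, y_{n+1}) = (x₁x_n + 122y₁y_n, x₁y_n + y₁x_n) repeatedly.
  From (x_1, y_1) = (243, 22): x_2 = 243·243 + 122·22·22 = 118097; y_2 = 243·22 + 22·243 = 10692.
Step 3: Verify x_2² - 122·y_2² = 13946901409 - 13946901408 = 1 (should be 1). ✓

(x_1, y_1) = (243, 22); (x_2, y_2) = (118097, 10692).


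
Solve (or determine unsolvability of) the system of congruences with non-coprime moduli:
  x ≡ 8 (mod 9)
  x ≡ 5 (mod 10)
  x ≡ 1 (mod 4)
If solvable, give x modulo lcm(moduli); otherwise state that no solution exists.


Moduli 9, 10, 4 are not pairwise coprime, so CRT works modulo lcm(m_i) when all pairwise compatibility conditions hold.
Pairwise compatibility: gcd(m_i, m_j) must divide a_i - a_j for every pair.
Merge one congruence at a time:
  Start: x ≡ 8 (mod 9).
  Combine with x ≡ 5 (mod 10): gcd(9, 10) = 1; 5 - 8 = -3, which IS divisible by 1, so compatible.
    Write x = 8 + 9·t and substitute into x ≡ 5 (mod 10): 9·t ≡ 5 − 8 = -3 (mod 10).
    Reduce coefficients mod 10: 9·t ≡ 7 (mod 10).
    The inverse of 9 mod 10 is 9 (since 9·9 = 81 = 8·10 + 1), so t ≡ 9·7 = 63 ≡ 3 (mod 10).
    Then x = 8 + 9·3 = 35, valid modulo lcm(9, 10) = 90: x ≡ 35 (mod 90).
  Combine with x ≡ 1 (mod 4): gcd(90, 4) = 2; 1 - 35 = -34, which IS divisible by 2, so compatible.
    Write x = 35 + 90·t and substitute into x ≡ 1 (mod 4): 90·t ≡ 1 − 35 = -34 (mod 4).
    Divide the congruence (and modulus) by g = 2: 45·t ≡ -17 (mod 2).
    Reduce coefficients mod 2: 1·t ≡ 1 (mod 2).
    So t ≡ 1 (mod 2).
    Then x = 35 + 90·1 = 125, valid modulo lcm(90, 4) = 180: x ≡ 125 (mod 180).
Verify: 125 mod 9 = 8, 125 mod 10 = 5, 125 mod 4 = 1.

x ≡ 125 (mod 180).


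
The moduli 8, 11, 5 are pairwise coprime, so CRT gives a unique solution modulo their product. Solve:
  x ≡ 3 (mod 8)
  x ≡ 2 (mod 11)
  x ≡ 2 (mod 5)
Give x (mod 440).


Moduli 8, 11, 5 are pairwise coprime; by CRT there is a unique solution modulo M = 8 · 11 · 5 = 440.
Solve pairwise, accumulating the modulus:
  Start with x ≡ 3 (mod 8).
  Combine with x ≡ 2 (mod 11): since gcd(8, 11) = 1, we get a unique residue mod 88.
    Write x = 3 + 8·t and substitute into x ≡ 2 (mod 11): 8·t ≡ 2 − 3 = -1 (mod 11).
    Reduce coefficients mod 11: 8·t ≡ 10 (mod 11).
    The inverse of 8 mod 11 is 7 (since 8·7 = 56 = 5·11 + 1), so t ≡ 7·10 = 70 ≡ 4 (mod 11).
    Then x = 3 + 8·4 = 35, valid modulo lcm(8, 11) = 88: x ≡ 35 (mod 88).
  Combine with x ≡ 2 (mod 5): since gcd(88, 5) = 1, we get a unique residue mod 440.
    Write x = 35 + 88·t and substitute into x ≡ 2 (mod 5): 88·t ≡ 2 − 35 = -33 (mod 5).
    Reduce coefficients mod 5: 3·t ≡ 2 (mod 5).
    The inverse of 3 mod 5 is 2 (since 3·2 = 6 = 1·5 + 1), so t ≡ 2·2 = 4 ≡ 4 (mod 5).
    Then x = 35 + 88·4 = 387, valid modulo lcm(88, 5) = 440: x ≡ 387 (mod 440).
Verify: 387 mod 8 = 3 ✓, 387 mod 11 = 2 ✓, 387 mod 5 = 2 ✓.

x ≡ 387 (mod 440).


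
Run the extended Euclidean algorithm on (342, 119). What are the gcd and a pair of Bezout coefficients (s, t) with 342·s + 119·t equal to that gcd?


Euclidean algorithm on (342, 119) — divide until remainder is 0:
  342 = 2 · 119 + 104
  119 = 1 · 104 + 15
  104 = 6 · 15 + 14
  15 = 1 · 14 + 1
  14 = 14 · 1 + 0
gcd(342, 119) = 1.
Track Bezout coefficients alongside the remainders: start with r₀ = 342 = a·1 + b·0 (s = 1, t = 0) and r₁ = 119 = a·0 + b·1 (s = 0, t = 1); each new remainder r_{k+1} = r_{k-1} − q_k·r_k inherits s_{k+1} = s_{k-1} − q_k·s_k, t_{k+1} = t_{k-1} − q_k·t_k, so r_k = a·s_k + b·t_k at every step:
  q = 2: r = 104, s = 1 − 2·0 = 1, t = 0 − 2·1 = -2  (check: 342·1 + 119·(-2) = 104)
  q = 1: r = 15, s = 0 − 1·1 = -1, t = 1 − 1·(-2) = 3  (check: 342·(-1) + 119·3 = 15)
  q = 6: r = 14, s = 1 − 6·(-1) = 7, t = -2 − 6·3 = -20  (check: 342·7 + 119·(-20) = 14)
  q = 1: r = 1, s = -1 − 1·7 = -8, t = 3 − 1·(-20) = 23  (check: 342·(-8) + 119·23 = 1)
The row with r = 1 (the gcd) gives the Bezout coefficients s = -8, t = 23.
Result: 342 · (-8) + 119 · (23) = 1.

gcd(342, 119) = 1; s = -8, t = 23 (check: 342·(-8) + 119·23 = 1).


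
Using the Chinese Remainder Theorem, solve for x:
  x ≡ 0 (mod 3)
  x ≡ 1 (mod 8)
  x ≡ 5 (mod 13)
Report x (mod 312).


Moduli 3, 8, 13 are pairwise coprime; by CRT there is a unique solution modulo M = 3 · 8 · 13 = 312.
Solve pairwise, accumulating the modulus:
  Start with x ≡ 0 (mod 3).
  Combine with x ≡ 1 (mod 8): since gcd(3, 8) = 1, we get a unique residue mod 24.
    Write x = 0 + 3·t and substitute into x ≡ 1 (mod 8): 3·t ≡ 1 − 0 = 1 (mod 8).
    The inverse of 3 mod 8 is 3 (since 3·3 = 9 = 1·8 + 1), so t ≡ 3·1 = 3 ≡ 3 (mod 8).
    Then x = 0 + 3·3 = 9, valid modulo lcm(3, 8) = 24: x ≡ 9 (mod 24).
  Combine with x ≡ 5 (mod 13): since gcd(24, 13) = 1, we get a unique residue mod 312.
    Write x = 9 + 24·t and substitute into x ≡ 5 (mod 13): 24·t ≡ 5 − 9 = -4 (mod 13).
    Reduce coefficients mod 13: 11·t ≡ 9 (mod 13).
    The inverse of 11 mod 13 is 6 (since 11·6 = 66 = 5·13 + 1), so t ≡ 6·9 = 54 ≡ 2 (mod 13).
    Then x = 9 + 24·2 = 57, valid modulo lcm(24, 13) = 312: x ≡ 57 (mod 312).
Verify: 57 mod 3 = 0 ✓, 57 mod 8 = 1 ✓, 57 mod 13 = 5 ✓.

x ≡ 57 (mod 312).


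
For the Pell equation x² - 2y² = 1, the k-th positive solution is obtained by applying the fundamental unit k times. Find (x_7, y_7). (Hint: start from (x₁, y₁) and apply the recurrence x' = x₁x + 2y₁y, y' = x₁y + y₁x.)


Step 1: Find the fundamental solution (x₁, y₁) of x² - 2y² = 1.
  Expand √2 as a continued fraction. a₀ = ⌊√2⌋ = 1; iterate m_{k+1} = d_k·a_k − m_k, d_{k+1} = (2 − m_{k+1}²)/d_k, a_{k+1} = ⌊(a₀ + m_{k+1})/d_{k+1}⌋ (starting m₀ = 0, d₀ = 1), with convergents p_k = a_k·p_{k-1} + p_{k-2}, q_k = a_k·q_{k-1} + q_{k-2} (p₋₁ = 1, q₋₁ = 0):
  k = 0: a₀ = 1; p₀/q₀ = 1/1; p₀² − 2·q₀² = 1 − 2 = -1.
  k = 1: m = 1, d = 1, a = ⌊(1 + 1)/1⌋ = 2; p/q = (2·1 + 1)/(2·1 + 0) = 3/2; p² − 2·q² = 9 − 8 = 1.
  The first convergent with p² − 2·q² = 1 gives the fundamental solution (x₁, y₁) = (3, 2).
Step 2: Apply the recurrence (x_{n+1}, y_{n+1}) = (x₁x_n + 2y₁y_n, x₁y_n + y₁x_n) repeatedly.
  From (x_1, y_1) = (3, 2): x_2 = 3·3 + 2·2·2 = 17; y_2 = 3·2 + 2·3 = 12.
  From (x_2, y_2) = (17, 12): x_3 = 3·17 + 2·2·12 = 99; y_3 = 3·12 + 2·17 = 70.
  From (x_3, y_3) = (99, 70): x_4 = 3·99 + 2·2·70 = 577; y_4 = 3·70 + 2·99 = 408.
  From (x_4, y_4) = (577, 408): x_5 = 3·577 + 2·2·408 = 3363; y_5 = 3·408 + 2·577 = 2378.
  From (x_5, y_5) = (3363, 2378): x_6 = 3·3363 + 2·2·2378 = 19601; y_6 = 3·2378 + 2·3363 = 13860.
  From (x_6, y_6) = (19601, 13860): x_7 = 3·19601 + 2·2·13860 = 114243; y_7 = 3·13860 + 2·19601 = 80782.
Step 3: Verify x_7² - 2·y_7² = 13051463049 - 13051463048 = 1 (should be 1). ✓

(x_1, y_1) = (3, 2); (x_7, y_7) = (114243, 80782).


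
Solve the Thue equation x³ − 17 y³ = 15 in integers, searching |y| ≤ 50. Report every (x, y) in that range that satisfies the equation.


The equation is x³ - 17y³ = 15. For fixed y, x³ = 17·y³ + 15, so a solution requires the RHS to be a perfect cube.
Strategy: iterate y from -50 to 50, compute RHS = 17·y³ + 15, and check whether it is a (positive or negative) perfect cube.
Check small values of y:
  y = 0: RHS = 15 is not a perfect cube.
  y = 1: RHS = 32 is not a perfect cube.
  y = -1: RHS = -2 is not a perfect cube.
  y = 2: RHS = 151 is not a perfect cube.
  y = -2: RHS = -121 is not a perfect cube.
  y = 3: RHS = 474 is not a perfect cube.
  y = -3: RHS = -444 is not a perfect cube.
Continuing the search up to |y| = 50 finds no solutions either.
No (x, y) in the scanned range satisfies the equation.

No integer solutions with |y| ≤ 50.


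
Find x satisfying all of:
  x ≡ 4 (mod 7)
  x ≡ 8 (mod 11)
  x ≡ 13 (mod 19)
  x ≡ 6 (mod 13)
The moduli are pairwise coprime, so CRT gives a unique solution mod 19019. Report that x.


Product of moduli M = 7 · 11 · 19 · 13 = 19019.
Merge one congruence at a time:
  Start: x ≡ 4 (mod 7).
  Combine with x ≡ 8 (mod 11); new modulus lcm = 77.
    Write x = 4 + 7·t and substitute into x ≡ 8 (mod 11): 7·t ≡ 8 − 4 = 4 (mod 11).
    The inverse of 7 mod 11 is 8 (since 7·8 = 56 = 5·11 + 1), so t ≡ 8·4 = 32 ≡ 10 (mod 11).
    Then x = 4 + 7·10 = 74, valid modulo lcm(7, 11) = 77: x ≡ 74 (mod 77).
  Combine with x ≡ 13 (mod 19); new modulus lcm = 1463.
    Write x = 74 + 77·t and substitute into x ≡ 13 (mod 19): 77·t ≡ 13 − 74 = -61 (mod 19).
    Reduce coefficients mod 19: 1·t ≡ 15 (mod 19).
    So t ≡ 15 (mod 19).
    Then x = 74 + 77·15 = 1229, valid modulo lcm(77, 19) = 1463: x ≡ 1229 (mod 1463).
  Combine with x ≡ 6 (mod 13); new modulus lcm = 19019.
    Write x = 1229 + 1463·t and substitute into x ≡ 6 (mod 13): 1463·t ≡ 6 − 1229 = -1223 (mod 13).
    Reduce coefficients mod 13: 7·t ≡ 12 (mod 13).
    The inverse of 7 mod 13 is 2 (since 7·2 = 14 = 1·13 + 1), so t ≡ 2·12 = 24 ≡ 11 (mod 13).
    Then x = 1229 + 1463·11 = 17322, valid modulo lcm(1463, 13) = 19019: x ≡ 17322 (mod 19019).
Verify against each original: 17322 mod 7 = 4, 17322 mod 11 = 8, 17322 mod 19 = 13, 17322 mod 13 = 6.

x ≡ 17322 (mod 19019).


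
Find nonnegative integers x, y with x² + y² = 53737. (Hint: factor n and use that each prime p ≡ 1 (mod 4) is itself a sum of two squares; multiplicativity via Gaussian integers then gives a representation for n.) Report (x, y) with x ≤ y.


Step 1: Factor n = 53737 = 17 · 29 · 109.
Step 2: Check the mod-4 condition on each prime factor: 17 ≡ 1 (mod 4), exponent 1; 29 ≡ 1 (mod 4), exponent 1; 109 ≡ 1 (mod 4), exponent 1.
All primes ≡ 3 (mod 4) appear to even exponent (or don't appear), so by the two-squares theorem n IS expressible as a sum of two squares.
Step 3: Build a representation. Here n = 17 · 29 · 109 is a product of primes ≡ 1 (mod 4). Each prime p ≡ 1 (mod 4) is itself a sum of two squares; find a² by testing p − a² for a perfect square:
  17: 17 − 1² = 16 = 4² ⇒ 17 = 1² + 4².
  29: 29 − 1² = 28, 29 − 2² = 25 = 5² ⇒ 29 = 2² + 5².
  109: 109 − 1² = 108, 109 − 2² = 105, 109 − 3² = 100 = 10² ⇒ 109 = 3² + 10².
  Combine using the Brahmagupta–Fibonacci identity (a² + b²)(c² + d²) = (ac − bd)² + (ad + bc)² = (ac + bd)² + (ad − bc)²:
  17 · 29 = 493: from (1² + 4²)(2² + 5²), take (1·2 − 4·5, 1·5 + 4·2) = (2 − 20, 5 + 8) = (-18, 13); dropping signs (only squares matter) gives (18, 13); check 18² + 13² = 324 + 169 = 493 ✓.
  493 · 109 = 53737: from (18² + 13²)(3² + 10²), take (18·3 − 13·10, 18·10 + 13·3) = (54 − 130, 180 + 39) = (-76, 219); dropping signs (only squares matter) gives (76, 219); check 76² + 219² = 5776 + 47961 = 53737 ✓.
Step 4: Order so x ≤ y and verify: 76² + 219² = 5776 + 47961 = 53737 = n. ✓

n = 53737 = 76² + 219² (one valid representation with x ≤ y).


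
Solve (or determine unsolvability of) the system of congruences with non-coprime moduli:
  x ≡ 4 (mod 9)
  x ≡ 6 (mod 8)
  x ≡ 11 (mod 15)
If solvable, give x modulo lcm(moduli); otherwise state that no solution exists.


Moduli 9, 8, 15 are not pairwise coprime, so CRT works modulo lcm(m_i) when all pairwise compatibility conditions hold.
Pairwise compatibility: gcd(m_i, m_j) must divide a_i - a_j for every pair.
Merge one congruence at a time:
  Start: x ≡ 4 (mod 9).
  Combine with x ≡ 6 (mod 8): gcd(9, 8) = 1; 6 - 4 = 2, which IS divisible by 1, so compatible.
    Write x = 4 + 9·t and substitute into x ≡ 6 (mod 8): 9·t ≡ 6 − 4 = 2 (mod 8).
    Reduce coefficients mod 8: 1·t ≡ 2 (mod 8).
    So t ≡ 2 (mod 8).
    Then x = 4 + 9·2 = 22, valid modulo lcm(9, 8) = 72: x ≡ 22 (mod 72).
  Combine with x ≡ 11 (mod 15): gcd(72, 15) = 3, and 11 - 22 = -11 is NOT divisible by 3.
    ⇒ system is inconsistent (no integer solution).

No solution (the system is inconsistent).


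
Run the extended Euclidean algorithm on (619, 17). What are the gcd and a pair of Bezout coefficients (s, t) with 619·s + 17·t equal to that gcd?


Euclidean algorithm on (619, 17) — divide until remainder is 0:
  619 = 36 · 17 + 7
  17 = 2 · 7 + 3
  7 = 2 · 3 + 1
  3 = 3 · 1 + 0
gcd(619, 17) = 1.
Track Bezout coefficients alongside the remainders: start with r₀ = 619 = a·1 + b·0 (s = 1, t = 0) and r₁ = 17 = a·0 + b·1 (s = 0, t = 1); each new remainder r_{k+1} = r_{k-1} − q_k·r_k inherits s_{k+1} = s_{k-1} − q_k·s_k, t_{k+1} = t_{k-1} − q_k·t_k, so r_k = a·s_k + b·t_k at every step:
  q = 36: r = 7, s = 1 − 36·0 = 1, t = 0 − 36·1 = -36  (check: 619·1 + 17·(-36) = 7)
  q = 2: r = 3, s = 0 − 2·1 = -2, t = 1 − 2·(-36) = 73  (check: 619·(-2) + 17·73 = 3)
  q = 2: r = 1, s = 1 − 2·(-2) = 5, t = -36 − 2·73 = -182  (check: 619·5 + 17·(-182) = 1)
The row with r = 1 (the gcd) gives the Bezout coefficients s = 5, t = -182.
Result: 619 · (5) + 17 · (-182) = 1.

gcd(619, 17) = 1; s = 5, t = -182 (check: 619·5 + 17·(-182) = 1).


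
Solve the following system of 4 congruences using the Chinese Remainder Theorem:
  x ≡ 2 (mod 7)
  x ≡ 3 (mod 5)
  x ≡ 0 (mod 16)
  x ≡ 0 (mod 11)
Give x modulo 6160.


Product of moduli M = 7 · 5 · 16 · 11 = 6160.
Merge one congruence at a time:
  Start: x ≡ 2 (mod 7).
  Combine with x ≡ 3 (mod 5); new modulus lcm = 35.
    Write x = 2 + 7·t and substitute into x ≡ 3 (mod 5): 7·t ≡ 3 − 2 = 1 (mod 5).
    Reduce coefficients mod 5: 2·t ≡ 1 (mod 5).
    The inverse of 2 mod 5 is 3 (since 2·3 = 6 = 1·5 + 1), so t ≡ 3·1 = 3 ≡ 3 (mod 5).
    Then x = 2 + 7·3 = 23, valid modulo lcm(7, 5) = 35: x ≡ 23 (mod 35).
  Combine with x ≡ 0 (mod 16); new modulus lcm = 560.
    Write x = 23 + 35·t and substitute into x ≡ 0 (mod 16): 35·t ≡ 0 − 23 = -23 (mod 16).
    Reduce coefficients mod 16: 3·t ≡ 9 (mod 16).
    The inverse of 3 mod 16 is 11 (since 3·11 = 33 = 2·16 + 1), so t ≡ 11·9 = 99 ≡ 3 (mod 16).
    Then x = 23 + 35·3 = 128, valid modulo lcm(35, 16) = 560: x ≡ 128 (mod 560).
  Combine with x ≡ 0 (mod 11); new modulus lcm = 6160.
    Write x = 128 + 560·t and substitute into x ≡ 0 (mod 11): 560·t ≡ 0 − 128 = -128 (mod 11).
    Reduce coefficients mod 11: 10·t ≡ 4 (mod 11).
    The inverse of 10 mod 11 is 10 (since 10·10 = 100 = 9·11 + 1), so t ≡ 10·4 = 40 ≡ 7 (mod 11).
    Then x = 128 + 560·7 = 4048, valid modulo lcm(560, 11) = 6160: x ≡ 4048 (mod 6160).
Verify against each original: 4048 mod 7 = 2, 4048 mod 5 = 3, 4048 mod 16 = 0, 4048 mod 11 = 0.

x ≡ 4048 (mod 6160).


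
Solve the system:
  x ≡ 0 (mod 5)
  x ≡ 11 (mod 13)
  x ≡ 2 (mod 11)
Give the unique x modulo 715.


Moduli 5, 13, 11 are pairwise coprime; by CRT there is a unique solution modulo M = 5 · 13 · 11 = 715.
Solve pairwise, accumulating the modulus:
  Start with x ≡ 0 (mod 5).
  Combine with x ≡ 11 (mod 13): since gcd(5, 13) = 1, we get a unique residue mod 65.
    Write x = 0 + 5·t and substitute into x ≡ 11 (mod 13): 5·t ≡ 11 − 0 = 11 (mod 13).
    The inverse of 5 mod 13 is 8 (since 5·8 = 40 = 3·13 + 1), so t ≡ 8·11 = 88 ≡ 10 (mod 13).
    Then x = 0 + 5·10 = 50, valid modulo lcm(5, 13) = 65: x ≡ 50 (mod 65).
  Combine with x ≡ 2 (mod 11): since gcd(65, 11) = 1, we get a unique residue mod 715.
    Write x = 50 + 65·t and substitute into x ≡ 2 (mod 11): 65·t ≡ 2 − 50 = -48 (mod 11).
    Reduce coefficients mod 11: 10·t ≡ 7 (mod 11).
    The inverse of 10 mod 11 is 10 (since 10·10 = 100 = 9·11 + 1), so t ≡ 10·7 = 70 ≡ 4 (mod 11).
    Then x = 50 + 65·4 = 310, valid modulo lcm(65, 11) = 715: x ≡ 310 (mod 715).
Verify: 310 mod 5 = 0 ✓, 310 mod 13 = 11 ✓, 310 mod 11 = 2 ✓.

x ≡ 310 (mod 715).


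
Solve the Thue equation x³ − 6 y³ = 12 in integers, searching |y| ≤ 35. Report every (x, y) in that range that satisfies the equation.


The equation is x³ - 6y³ = 12. For fixed y, x³ = 6·y³ + 12, so a solution requires the RHS to be a perfect cube.
Strategy: iterate y from -35 to 35, compute RHS = 6·y³ + 12, and check whether it is a (positive or negative) perfect cube.
Check small values of y:
  y = 0: RHS = 12 is not a perfect cube.
  y = 1: RHS = 18 is not a perfect cube.
  y = -1: RHS = 6 is not a perfect cube.
  y = 2: RHS = 60 is not a perfect cube.
  y = -2: RHS = -36 is not a perfect cube.
  y = 3: RHS = 174 is not a perfect cube.
  y = -3: RHS = -150 is not a perfect cube.
Continuing the search up to |y| = 35 finds no solutions either.
No (x, y) in the scanned range satisfies the equation.

No integer solutions with |y| ≤ 35.


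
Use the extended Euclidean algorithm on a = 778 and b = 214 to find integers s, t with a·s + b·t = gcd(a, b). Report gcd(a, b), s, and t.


Euclidean algorithm on (778, 214) — divide until remainder is 0:
  778 = 3 · 214 + 136
  214 = 1 · 136 + 78
  136 = 1 · 78 + 58
  78 = 1 · 58 + 20
  58 = 2 · 20 + 18
  20 = 1 · 18 + 2
  18 = 9 · 2 + 0
gcd(778, 214) = 2.
Track Bezout coefficients alongside the remainders: start with r₀ = 778 = a·1 + b·0 (s = 1, t = 0) and r₁ = 214 = a·0 + b·1 (s = 0, t = 1); each new remainder r_{k+1} = r_{k-1} − q_k·r_k inherits s_{k+1} = s_{k-1} − q_k·s_k, t_{k+1} = t_{k-1} − q_k·t_k, so r_k = a·s_k + b·t_k at every step:
  q = 3: r = 136, s = 1 − 3·0 = 1, t = 0 − 3·1 = -3  (check: 778·1 + 214·(-3) = 136)
  q = 1: r = 78, s = 0 − 1·1 = -1, t = 1 − 1·(-3) = 4  (check: 778·(-1) + 214·4 = 78)
  q = 1: r = 58, s = 1 − 1·(-1) = 2, t = -3 − 1·4 = -7  (check: 778·2 + 214·(-7) = 58)
  q = 1: r = 20, s = -1 − 1·2 = -3, t = 4 − 1·(-7) = 11  (check: 778·(-3) + 214·11 = 20)
  q = 2: r = 18, s = 2 − 2·(-3) = 8, t = -7 − 2·11 = -29  (check: 778·8 + 214·(-29) = 18)
  q = 1: r = 2, s = -3 − 1·8 = -11, t = 11 − 1·(-29) = 40  (check: 778·(-11) + 214·40 = 2)
The row with r = 2 (the gcd) gives the Bezout coefficients s = -11, t = 40.
Result: 778 · (-11) + 214 · (40) = 2.

gcd(778, 214) = 2; s = -11, t = 40 (check: 778·(-11) + 214·40 = 2).


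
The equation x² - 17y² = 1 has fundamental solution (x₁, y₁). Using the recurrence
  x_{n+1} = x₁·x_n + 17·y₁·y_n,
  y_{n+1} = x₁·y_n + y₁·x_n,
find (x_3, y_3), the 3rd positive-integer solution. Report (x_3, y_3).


Step 1: Find the fundamental solution (x₁, y₁) of x² - 17y² = 1.
  Expand √17 as a continued fraction. a₀ = ⌊√17⌋ = 4; iterate m_{k+1} = d_k·a_k − m_k, d_{k+1} = (17 − m_{k+1}²)/d_k, a_{k+1} = ⌊(a₀ + m_{k+1})/d_{k+1}⌋ (starting m₀ = 0, d₀ = 1), with convergents p_k = a_k·p_{k-1} + p_{k-2}, q_k = a_k·q_{k-1} + q_{k-2} (p₋₁ = 1, q₋₁ = 0):
  k = 0: a₀ = 4; p₀/q₀ = 4/1; p₀² − 17·q₀² = 16 − 17 = -1.
  k = 1: m = 4, d = 1, a = ⌊(4 + 4)/1⌋ = 8; p/q = (8·4 + 1)/(8·1 + 0) = 33/8; p² − 17·q² = 1089 − 1088 = 1.
  The first convergent with p² − 17·q² = 1 gives the fundamental solution (x₁, y₁) = (33, 8).
Step 2: Apply the recurrence (x_{n+1}, y_{n+1}) = (x₁x_n + 17y₁y_n, x₁y_n + y₁x_n) repeatedly.
  From (x_1, y_1) = (33, 8): x_2 = 33·33 + 17·8·8 = 2177; y_2 = 33·8 + 8·33 = 528.
  From (x_2, y_2) = (2177, 528): x_3 = 33·2177 + 17·8·528 = 143649; y_3 = 33·528 + 8·2177 = 34840.
Step 3: Verify x_3² - 17·y_3² = 20635035201 - 20635035200 = 1 (should be 1). ✓

(x_1, y_1) = (33, 8); (x_3, y_3) = (143649, 34840).


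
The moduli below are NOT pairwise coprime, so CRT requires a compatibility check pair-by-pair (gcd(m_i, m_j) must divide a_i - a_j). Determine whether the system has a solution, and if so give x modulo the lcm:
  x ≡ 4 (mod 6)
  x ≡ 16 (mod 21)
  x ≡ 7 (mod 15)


Moduli 6, 21, 15 are not pairwise coprime, so CRT works modulo lcm(m_i) when all pairwise compatibility conditions hold.
Pairwise compatibility: gcd(m_i, m_j) must divide a_i - a_j for every pair.
Merge one congruence at a time:
  Start: x ≡ 4 (mod 6).
  Combine with x ≡ 16 (mod 21): gcd(6, 21) = 3; 16 - 4 = 12, which IS divisible by 3, so compatible.
    Write x = 4 + 6·t and substitute into x ≡ 16 (mod 21): 6·t ≡ 16 − 4 = 12 (mod 21).
    Divide the congruence (and modulus) by g = 3: 2·t ≡ 4 (mod 7).
    The inverse of 2 mod 7 is 4 (since 2·4 = 8 = 1·7 + 1), so t ≡ 4·4 = 16 ≡ 2 (mod 7).
    Then x = 4 + 6·2 = 16, valid modulo lcm(6, 21) = 42: x ≡ 16 (mod 42).
  Combine with x ≡ 7 (mod 15): gcd(42, 15) = 3; 7 - 16 = -9, which IS divisible by 3, so compatible.
    Write x = 16 + 42·t and substitute into x ≡ 7 (mod 15): 42·t ≡ 7 − 16 = -9 (mod 15).
    Divide the congruence (and modulus) by g = 3: 14·t ≡ -3 (mod 5).
    Reduce coefficients mod 5: 4·t ≡ 2 (mod 5).
    The inverse of 4 mod 5 is 4 (since 4·4 = 16 = 3·5 + 1), so t ≡ 4·2 = 8 ≡ 3 (mod 5).
    Then x = 16 + 42·3 = 142, valid modulo lcm(42, 15) = 210: x ≡ 142 (mod 210).
Verify: 142 mod 6 = 4, 142 mod 21 = 16, 142 mod 15 = 7.

x ≡ 142 (mod 210).


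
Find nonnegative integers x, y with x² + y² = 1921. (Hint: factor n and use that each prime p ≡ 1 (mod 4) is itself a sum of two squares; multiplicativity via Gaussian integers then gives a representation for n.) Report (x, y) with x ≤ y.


Step 1: Factor n = 1921 = 17 · 113.
Step 2: Check the mod-4 condition on each prime factor: 17 ≡ 1 (mod 4), exponent 1; 113 ≡ 1 (mod 4), exponent 1.
All primes ≡ 3 (mod 4) appear to even exponent (or don't appear), so by the two-squares theorem n IS expressible as a sum of two squares.
Step 3: Build a representation. Here n = 17 · 113 is a product of primes ≡ 1 (mod 4). Each prime p ≡ 1 (mod 4) is itself a sum of two squares; find a² by testing p − a² for a perfect square:
  17: 17 − 1² = 16 = 4² ⇒ 17 = 1² + 4².
  113: 113 − 1² = 112, 113 − 2² = 109, 113 − 3² = 104, 113 − 4² = 97, 113 − 5² = 88, 113 − 6² = 77, 113 − 7² = 64 = 8² ⇒ 113 = 7² + 8².
  Combine using the Brahmagupta–Fibonacci identity (a² + b²)(c² + d²) = (ac − bd)² + (ad + bc)² = (ac + bd)² + (ad − bc)²:
  17 · 113 = 1921: from (1² + 4²)(7² + 8²), take (1·7 − 4·8, 1·8 + 4·7) = (7 − 32, 8 + 28) = (-25, 36); dropping signs (only squares matter) gives (25, 36); check 25² + 36² = 625 + 1296 = 1921 ✓.
Step 4: Order so x ≤ y and verify: 25² + 36² = 625 + 1296 = 1921 = n. ✓

n = 1921 = 25² + 36² (one valid representation with x ≤ y).


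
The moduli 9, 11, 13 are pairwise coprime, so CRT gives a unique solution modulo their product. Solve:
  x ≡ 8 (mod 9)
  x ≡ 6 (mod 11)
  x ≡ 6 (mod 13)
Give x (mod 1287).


Moduli 9, 11, 13 are pairwise coprime; by CRT there is a unique solution modulo M = 9 · 11 · 13 = 1287.
Solve pairwise, accumulating the modulus:
  Start with x ≡ 8 (mod 9).
  Combine with x ≡ 6 (mod 11): since gcd(9, 11) = 1, we get a unique residue mod 99.
    Write x = 8 + 9·t and substitute into x ≡ 6 (mod 11): 9·t ≡ 6 − 8 = -2 (mod 11).
    Reduce coefficients mod 11: 9·t ≡ 9 (mod 11).
    The inverse of 9 mod 11 is 5 (since 9·5 = 45 = 4·11 + 1), so t ≡ 5·9 = 45 ≡ 1 (mod 11).
    Then x = 8 + 9·1 = 17, valid modulo lcm(9, 11) = 99: x ≡ 17 (mod 99).
  Combine with x ≡ 6 (mod 13): since gcd(99, 13) = 1, we get a unique residue mod 1287.
    Write x = 17 + 99·t and substitute into x ≡ 6 (mod 13): 99·t ≡ 6 − 17 = -11 (mod 13).
    Reduce coefficients mod 13: 8·t ≡ 2 (mod 13).
    The inverse of 8 mod 13 is 5 (since 8·5 = 40 = 3·13 + 1), so t ≡ 5·2 = 10 ≡ 10 (mod 13).
    Then x = 17 + 99·10 = 1007, valid modulo lcm(99, 13) = 1287: x ≡ 1007 (mod 1287).
Verify: 1007 mod 9 = 8 ✓, 1007 mod 11 = 6 ✓, 1007 mod 13 = 6 ✓.

x ≡ 1007 (mod 1287).


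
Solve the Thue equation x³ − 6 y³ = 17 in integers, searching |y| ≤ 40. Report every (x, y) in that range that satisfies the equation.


The equation is x³ - 6y³ = 17. For fixed y, x³ = 6·y³ + 17, so a solution requires the RHS to be a perfect cube.
Strategy: iterate y from -40 to 40, compute RHS = 6·y³ + 17, and check whether it is a (positive or negative) perfect cube.
Check small values of y:
  y = 0: RHS = 17 is not a perfect cube.
  y = 1: RHS = 23 is not a perfect cube.
  y = -1: RHS = 11 is not a perfect cube.
  y = 2: RHS = 65 is not a perfect cube.
  y = -2: RHS = -31 is not a perfect cube.
  y = 3: RHS = 179 is not a perfect cube.
  y = -3: RHS = -145 is not a perfect cube.
Continuing the search up to |y| = 40 finds no solutions either.
No (x, y) in the scanned range satisfies the equation.

No integer solutions with |y| ≤ 40.
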